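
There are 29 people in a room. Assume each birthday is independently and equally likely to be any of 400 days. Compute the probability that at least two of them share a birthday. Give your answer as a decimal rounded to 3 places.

It's easier to compute the probability that all 29 are distinct.
P(all distinct) = 400/400 · 399/400 · ··· · 372/400 ≈ 0.353.
So the probability of at least one match is 1 − 0.353 = 0.647.

0.647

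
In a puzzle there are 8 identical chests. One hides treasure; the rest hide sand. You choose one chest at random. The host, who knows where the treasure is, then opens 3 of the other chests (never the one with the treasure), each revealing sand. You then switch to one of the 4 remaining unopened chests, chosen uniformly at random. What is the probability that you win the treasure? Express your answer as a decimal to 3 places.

0.219

Your original chest holds the treasure with probability 1/8, so the other 7 collectively hold it with probability 7/8.
The host can always find 3 empty chests to open, so the reveals don't change that 7/8; it is now spread over the 4 remaining unopened chests.
P(win by switching) = (7/8) · (1/4) = 7/32 ≈ 0.219.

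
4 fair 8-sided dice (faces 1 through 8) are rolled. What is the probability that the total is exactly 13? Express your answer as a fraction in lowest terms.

There are 8^4 = 4096 equally likely outcomes.
The number of ordered 4-tuples from {1,…,8} summing to 13 is 204.
P(sum = 13) = 204/4096 = 51/1024.

51/1024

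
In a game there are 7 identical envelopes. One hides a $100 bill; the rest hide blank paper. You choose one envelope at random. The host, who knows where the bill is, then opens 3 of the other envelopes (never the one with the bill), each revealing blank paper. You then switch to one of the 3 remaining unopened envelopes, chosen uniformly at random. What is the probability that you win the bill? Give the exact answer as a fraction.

2/7

Your original envelope holds the bill with probability 1/7, so the other 6 collectively hold it with probability 6/7.
The host can always find 3 empty envelopes to open, so the reveals don't change that 6/7; it is now spread over the 3 remaining unopened envelopes.
P(win by switching) = (6/7) · (1/3) = 2/7.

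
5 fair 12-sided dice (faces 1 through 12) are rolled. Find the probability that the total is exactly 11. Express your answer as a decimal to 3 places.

There are 12^5 = 248832 equally likely outcomes.
The number of ordered 5-tuples from {1,…,12} summing to 11 is 210.
P(sum = 11) = 210/248832 = 35/41472 ≈ 0.001.

0.001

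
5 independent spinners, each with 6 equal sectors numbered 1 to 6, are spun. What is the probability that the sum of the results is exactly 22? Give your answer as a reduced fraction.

35/648

There are 6^5 = 7776 equally likely outcomes.
The number of ordered 5-tuples from {1,…,6} summing to 22 is 420.
P(sum = 22) = 420/7776 = 35/648.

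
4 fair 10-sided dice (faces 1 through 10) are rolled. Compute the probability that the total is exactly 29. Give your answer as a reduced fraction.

There are 10^4 = 10000 equally likely outcomes.
The number of ordered 4-tuples from {1,…,10} summing to 29 is 348.
P(sum = 29) = 348/10000 = 87/2500.

87/2500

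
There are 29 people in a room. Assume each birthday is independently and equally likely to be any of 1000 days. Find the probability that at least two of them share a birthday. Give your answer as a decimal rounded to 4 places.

0.3363

It's easier to compute the probability that all 29 are distinct.
P(all distinct) = 1000/1000 · 999/1000 · ··· · 972/1000 ≈ 0.6637.
So the probability of at least one match is 1 − 0.6637 = 0.3363.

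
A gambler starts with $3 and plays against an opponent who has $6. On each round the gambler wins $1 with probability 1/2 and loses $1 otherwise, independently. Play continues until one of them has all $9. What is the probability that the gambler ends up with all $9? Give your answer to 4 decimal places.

With a fair step, P(i) = ½P(i−1) + ½P(i+1) with P(0)=0, P(9)=1 has the linear solution P(i) = i/9.
P(3) = 3/9 = 1/3 ≈ 0.3333.

0.3333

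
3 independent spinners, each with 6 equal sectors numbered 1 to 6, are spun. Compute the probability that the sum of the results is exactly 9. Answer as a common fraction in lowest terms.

25/216

There are 6^3 = 216 equally likely outcomes.
The number of ordered 3-tuples from {1,…,6} summing to 9 is 25.
P(sum = 9) = 25/216.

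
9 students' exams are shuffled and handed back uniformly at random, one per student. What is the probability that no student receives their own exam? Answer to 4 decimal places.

This is the derangement probability: permutations of 9 with no fixed point.
D(9) = 9! · (1 − 1/1! + 1/2! − ··· + (−1)^9/9!) = 133496.
P = 133496/362880 = 16687/45360 ≈ 0.3679.

0.3679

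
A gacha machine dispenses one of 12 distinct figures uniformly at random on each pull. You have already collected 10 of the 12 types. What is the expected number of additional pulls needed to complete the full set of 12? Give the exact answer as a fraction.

18

Starting from 10 distinct types, each trial gives a new one with probability (12−i)/12 when i types are held, so the wait for the next new type is 12/(12−i).
E = 12/2 + 12/1 = 18.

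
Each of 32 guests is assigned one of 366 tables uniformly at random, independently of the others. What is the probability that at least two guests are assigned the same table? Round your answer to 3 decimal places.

It's easier to compute the probability that all 32 are distinct.
P(all distinct) = 366/366 · 365/366 · ··· · 335/366 ≈ 0.248.
So the probability of at least one match is 1 − 0.248 = 0.752.

0.752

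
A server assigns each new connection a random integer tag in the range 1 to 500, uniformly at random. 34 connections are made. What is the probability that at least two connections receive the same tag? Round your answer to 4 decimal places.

0.6827

It's easier to compute the probability that all 34 are distinct.
P(all distinct) = 500/500 · 499/500 · ··· · 467/500 ≈ 0.3173.
So the probability of at least one match is 1 − 0.3173 = 0.6827.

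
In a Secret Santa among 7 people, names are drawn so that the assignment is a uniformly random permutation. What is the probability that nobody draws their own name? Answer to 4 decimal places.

This is the derangement probability: permutations of 7 with no fixed point.
D(7) = 7! · (1 − 1/1! + 1/2! − ··· + (−1)^7/7!) = 1854.
P = 1854/5040 = 103/280 ≈ 0.3679.

0.3679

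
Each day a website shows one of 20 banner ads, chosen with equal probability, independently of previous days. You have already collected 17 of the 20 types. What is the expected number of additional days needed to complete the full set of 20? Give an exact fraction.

Starting from 17 distinct types, each trial gives a new one with probability (20−i)/20 when i types are held, so the wait for the next new type is 20/(20−i).
E = 20/3 + 20/2 + 20/1 = 110/3.

110/3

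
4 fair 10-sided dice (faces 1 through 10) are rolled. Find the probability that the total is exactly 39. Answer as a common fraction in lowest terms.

1/2500

There are 10^4 = 10000 equally likely outcomes.
The number of ordered 4-tuples from {1,…,10} summing to 39 is 4.
P(sum = 39) = 4/10000 = 1/2500.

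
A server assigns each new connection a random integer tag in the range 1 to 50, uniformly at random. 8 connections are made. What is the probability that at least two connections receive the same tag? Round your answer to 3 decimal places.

It's easier to compute the probability that all 8 are distinct.
P(all distinct) = 50/50 · 49/50 · ··· · 43/50 ≈ 0.554.
So the probability of at least one match is 1 − 0.554 = 0.446.

0.446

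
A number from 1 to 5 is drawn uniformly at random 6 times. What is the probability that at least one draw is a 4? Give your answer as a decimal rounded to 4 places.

P(no draw is a 4) = (4/5)^6 ≈ 0.2621.
P(at least one) = 1 − 0.2621 = 0.7379.

0.7379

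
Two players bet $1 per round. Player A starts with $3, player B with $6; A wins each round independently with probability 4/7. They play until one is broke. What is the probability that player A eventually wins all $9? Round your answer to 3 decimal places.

0.625

Let r = q/p = (3/7)/(4/7) = 3/4. The recurrence P(i) = p·P(i+1) + q·P(i−1) with P(0)=0, P(9)=1 gives P(i) = (1 − r^i)/(1 − r^9).
P(3) = (1 − (3/4)^3) / (1 − (3/4)^9) = 4096/6553 ≈ 0.625.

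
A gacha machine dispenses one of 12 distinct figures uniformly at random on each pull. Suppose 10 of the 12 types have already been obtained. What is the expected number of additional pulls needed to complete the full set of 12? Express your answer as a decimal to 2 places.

Starting from 10 distinct types, each trial gives a new one with probability (12−i)/12 when i types are held, so the wait for the next new type is 12/(12−i).
E = 12/2 + 12/1 = 18 ≈ 18.00.

18.00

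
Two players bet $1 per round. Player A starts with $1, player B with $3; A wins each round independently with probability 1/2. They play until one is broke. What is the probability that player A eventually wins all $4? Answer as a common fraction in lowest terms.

1/4

With a fair step, P(i) = ½P(i−1) + ½P(i+1) with P(0)=0, P(4)=1 has the linear solution P(i) = i/4.
P(1) = 1/4.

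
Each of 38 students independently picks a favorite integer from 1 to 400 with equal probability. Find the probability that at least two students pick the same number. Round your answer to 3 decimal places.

0.837

It's easier to compute the probability that all 38 are distinct.
P(all distinct) = 400/400 · 399/400 · ··· · 363/400 ≈ 0.163.
So the probability of at least one match is 1 − 0.163 = 0.837.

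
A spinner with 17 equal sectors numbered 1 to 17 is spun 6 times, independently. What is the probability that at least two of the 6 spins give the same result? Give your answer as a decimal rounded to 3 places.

P(all 6 different) = 17/17 · 16/17 · ··· · 12/17 ≈ 0.369.
P(at least two equal) = 1 − 0.369 = 0.631.

0.631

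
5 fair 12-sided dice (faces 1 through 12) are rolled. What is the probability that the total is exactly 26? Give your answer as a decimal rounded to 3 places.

0.036

There are 12^5 = 248832 equally likely outcomes.
The number of ordered 5-tuples from {1,…,12} summing to 26 is 9075.
P(sum = 26) = 9075/248832 = 3025/82944 ≈ 0.036.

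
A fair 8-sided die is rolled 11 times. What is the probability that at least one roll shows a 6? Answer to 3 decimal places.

P(no roll shows a 6) = (7/8)^11 ≈ 0.230.
P(at least one) = 1 − 0.230 = 0.770.

0.770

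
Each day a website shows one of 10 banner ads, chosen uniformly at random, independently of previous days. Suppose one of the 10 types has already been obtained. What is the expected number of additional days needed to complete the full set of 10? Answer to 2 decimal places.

28.29

Starting from 1 distinct type, each trial gives a new one with probability (10−i)/10 when i types are held, so the wait for the next new type is 10/(10−i).
E = 10/9 + 10/8 + 10/7 + 10/6 + 10/5 + 10/4 + 10/3 + 10/2 + 10/1 = 7129/252 ≈ 28.29.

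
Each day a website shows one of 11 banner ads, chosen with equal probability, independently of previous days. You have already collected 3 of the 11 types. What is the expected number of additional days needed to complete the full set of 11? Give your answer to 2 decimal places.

Starting from 3 distinct types, each trial gives a new one with probability (11−i)/11 when i types are held, so the wait for the next new type is 11/(11−i).
E = 11/8 + 11/7 + 11/6 + 11/5 + 11/4 + 11/3 + 11/2 + 11/1 = 8371/280 ≈ 29.90.

29.90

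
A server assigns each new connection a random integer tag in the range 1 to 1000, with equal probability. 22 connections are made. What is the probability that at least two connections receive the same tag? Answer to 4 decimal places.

It's easier to compute the probability that all 22 are distinct.
P(all distinct) = 1000/1000 · 999/1000 · ··· · 979/1000 ≈ 0.7924.
So the probability of at least one match is 1 − 0.7924 = 0.2076.

0.2076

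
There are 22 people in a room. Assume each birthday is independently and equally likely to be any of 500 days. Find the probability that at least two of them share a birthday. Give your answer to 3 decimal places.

0.374

It's easier to compute the probability that all 22 are distinct.
P(all distinct) = 500/500 · 499/500 · ··· · 479/500 ≈ 0.626.
So the probability of at least one match is 1 − 0.626 = 0.374.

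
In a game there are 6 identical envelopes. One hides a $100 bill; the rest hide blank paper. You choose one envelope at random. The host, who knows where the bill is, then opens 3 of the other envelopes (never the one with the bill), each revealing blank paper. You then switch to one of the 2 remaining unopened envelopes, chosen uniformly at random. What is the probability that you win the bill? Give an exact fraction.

Your original envelope holds the bill with probability 1/6, so the other 5 collectively hold it with probability 5/6.
The host can always find 3 empty envelopes to open, so the reveals don't change that 5/6; it is now spread over the 2 remaining unopened envelopes.
P(win by switching) = (5/6) · (1/2) = 5/12.

5/12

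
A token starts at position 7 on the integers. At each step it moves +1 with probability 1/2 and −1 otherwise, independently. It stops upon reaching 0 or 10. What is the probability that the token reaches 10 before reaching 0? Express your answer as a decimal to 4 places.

0.7000

With a fair step, P(i) = ½P(i−1) + ½P(i+1) with P(0)=0, P(10)=1 has the linear solution P(i) = i/10.
P(7) = 7/10 ≈ 0.7000.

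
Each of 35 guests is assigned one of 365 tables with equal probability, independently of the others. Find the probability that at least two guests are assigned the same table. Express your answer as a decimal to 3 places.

It's easier to compute the probability that all 35 are distinct.
P(all distinct) = 365/365 · 364/365 · ··· · 331/365 ≈ 0.186.
So the probability of at least one match is 1 − 0.186 = 0.814.

0.814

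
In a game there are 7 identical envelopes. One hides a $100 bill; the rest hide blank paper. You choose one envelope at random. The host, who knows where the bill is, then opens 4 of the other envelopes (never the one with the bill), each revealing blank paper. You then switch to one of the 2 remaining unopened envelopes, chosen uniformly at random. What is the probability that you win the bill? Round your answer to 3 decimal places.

Your original envelope holds the bill with probability 1/7, so the other 6 collectively hold it with probability 6/7.
The host can always find 4 empty envelopes to open, so the reveals don't change that 6/7; it is now spread over the 2 remaining unopened envelopes.
P(win by switching) = (6/7) · (1/2) = 3/7 ≈ 0.429.

0.429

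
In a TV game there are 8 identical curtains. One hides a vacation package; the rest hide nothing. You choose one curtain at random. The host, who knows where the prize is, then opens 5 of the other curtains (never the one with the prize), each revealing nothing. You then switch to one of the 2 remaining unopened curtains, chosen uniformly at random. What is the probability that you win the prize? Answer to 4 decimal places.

Your original curtain holds the prize with probability 1/8, so the other 7 collectively hold it with probability 7/8.
The host can always find 5 empty curtains to open, so the reveals don't change that 7/8; it is now spread over the 2 remaining unopened curtains.
P(win by switching) = (7/8) · (1/2) = 7/16 ≈ 0.4375.

0.4375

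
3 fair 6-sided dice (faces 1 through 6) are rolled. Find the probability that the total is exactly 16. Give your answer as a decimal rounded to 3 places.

0.028

There are 6^3 = 216 equally likely outcomes.
The number of ordered 3-tuples from {1,…,6} summing to 16 is 6.
P(sum = 16) = 6/216 = 1/36 ≈ 0.028.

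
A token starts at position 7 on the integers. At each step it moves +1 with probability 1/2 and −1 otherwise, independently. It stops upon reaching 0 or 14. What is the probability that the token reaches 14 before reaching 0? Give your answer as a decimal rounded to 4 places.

0.5000

With a fair step, P(i) = ½P(i−1) + ½P(i+1) with P(0)=0, P(14)=1 has the linear solution P(i) = i/14.
P(7) = 7/14 = 1/2 ≈ 0.5000.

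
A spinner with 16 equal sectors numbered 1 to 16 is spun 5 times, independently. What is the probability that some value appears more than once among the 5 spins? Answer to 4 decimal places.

P(all 5 different) = 16/16 · 15/16 · ··· · 12/16 ≈ 0.4999.
P(at least two equal) = 1 − 0.4999 = 0.5001.

0.5001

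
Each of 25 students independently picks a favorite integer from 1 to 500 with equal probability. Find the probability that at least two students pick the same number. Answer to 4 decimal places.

It's easier to compute the probability that all 25 are distinct.
P(all distinct) = 500/500 · 499/500 · ··· · 476/500 ≈ 0.5433.
So the probability of at least one match is 1 − 0.5433 = 0.4567.

0.4567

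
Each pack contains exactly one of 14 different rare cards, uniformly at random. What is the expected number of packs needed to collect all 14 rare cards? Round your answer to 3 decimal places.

45.522

After i distinct types are collected, each trial gives a new one with probability (14−i)/14, so the expected wait for the next new type is 14/(14−i).
E = 14/14 + 14/13 + 14/12 + 14/11 + 14/10 + 14/9 + 14/8 + 14/7 + 14/6 + 14/5 + 14/4 + 14/3 + 14/2 + 14/1 = 1171733/25740 ≈ 45.522.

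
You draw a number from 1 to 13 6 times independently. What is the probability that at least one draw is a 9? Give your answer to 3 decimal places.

0.381

P(no draw is a 9) = (12/13)^6 ≈ 0.619.
P(at least one) = 1 − 0.619 = 0.381.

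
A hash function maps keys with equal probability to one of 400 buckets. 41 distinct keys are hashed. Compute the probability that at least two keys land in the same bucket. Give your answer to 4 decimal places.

0.8803

It's easier to compute the probability that all 41 are distinct.
P(all distinct) = 400/400 · 399/400 · ··· · 360/400 ≈ 0.1197.
So the probability of at least one match is 1 − 0.1197 = 0.8803.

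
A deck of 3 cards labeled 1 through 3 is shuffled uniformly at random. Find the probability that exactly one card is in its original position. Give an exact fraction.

1/2

Choose which one is fixed: C(3,1) = 3 ways.
The remaining 2 must have no fixed point: D(2) = 1.
P = 3·1/6 = 1/2.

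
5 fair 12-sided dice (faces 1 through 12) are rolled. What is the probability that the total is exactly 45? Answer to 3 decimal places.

0.015

There are 12^5 = 248832 equally likely outcomes.
The number of ordered 5-tuples from {1,…,12} summing to 45 is 3701.
P(sum = 45) = 3701/248832 ≈ 0.015.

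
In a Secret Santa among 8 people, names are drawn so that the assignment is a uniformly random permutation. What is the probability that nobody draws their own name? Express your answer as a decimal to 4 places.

0.3679

This is the derangement probability: permutations of 8 with no fixed point.
D(8) = 8! · (1 − 1/1! + 1/2! − ··· + (−1)^8/8!) = 14833.
P = 14833/40320 = 2119/5760 ≈ 0.3679.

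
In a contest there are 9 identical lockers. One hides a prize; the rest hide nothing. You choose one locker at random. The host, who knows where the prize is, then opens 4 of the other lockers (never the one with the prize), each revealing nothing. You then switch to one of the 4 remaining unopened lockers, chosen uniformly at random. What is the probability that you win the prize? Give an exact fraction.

Your original locker holds the prize with probability 1/9, so the other 8 collectively hold it with probability 8/9.
The host can always find 4 empty lockers to open, so the reveals don't change that 8/9; it is now spread over the 4 remaining unopened lockers.
P(win by switching) = (8/9) · (1/4) = 2/9.

2/9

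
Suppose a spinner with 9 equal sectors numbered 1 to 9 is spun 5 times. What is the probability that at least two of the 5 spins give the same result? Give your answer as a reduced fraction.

1627/2187

P(all 5 different) = 9/9 · 8/9 · ··· · 5/9 = 560/2187.
P(at least two equal) = 1 − 560/2187 = 1627/2187.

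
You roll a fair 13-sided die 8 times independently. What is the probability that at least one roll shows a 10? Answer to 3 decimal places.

P(no roll shows a 10) = (12/13)^8 ≈ 0.527.
P(at least one) = 1 − 0.527 = 0.473.

0.473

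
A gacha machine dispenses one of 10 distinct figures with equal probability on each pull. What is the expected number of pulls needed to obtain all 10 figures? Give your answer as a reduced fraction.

After i distinct types are collected, each trial gives a new one with probability (10−i)/10, so the expected wait for the next new type is 10/(10−i).
E = 10/10 + 10/9 + 10/8 + 10/7 + 10/6 + 10/5 + 10/4 + 10/3 + 10/2 + 10/1 = 7381/252.

7381/252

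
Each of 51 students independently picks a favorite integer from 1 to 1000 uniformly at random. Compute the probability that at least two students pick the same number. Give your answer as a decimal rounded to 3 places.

0.727

It's easier to compute the probability that all 51 are distinct.
P(all distinct) = 1000/1000 · 999/1000 · ··· · 950/1000 ≈ 0.273.
So the probability of at least one match is 1 − 0.273 = 0.727.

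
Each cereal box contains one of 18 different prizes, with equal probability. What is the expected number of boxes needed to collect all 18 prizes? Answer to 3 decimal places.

After i distinct types are collected, each trial gives a new one with probability (18−i)/18, so the expected wait for the next new type is 18/(18−i).
E = 18/18 + 18/17 + 18/16 + 18/15 + 18/14 + 18/13 + 18/12 + 18/11 + 18/10 + 18/9 + 18/8 + 18/7 + 18/6 + 18/5 + 18/4 + 18/3 + 18/2 + 18/1 = 42822903/680680 ≈ 62.912.

62.912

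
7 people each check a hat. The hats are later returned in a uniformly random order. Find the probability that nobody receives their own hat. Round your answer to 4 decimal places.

0.3679

This is the derangement probability: permutations of 7 with no fixed point.
D(7) = 7! · (1 − 1/1! + 1/2! − ··· + (−1)^7/7!) = 1854.
P = 1854/5040 = 103/280 ≈ 0.3679.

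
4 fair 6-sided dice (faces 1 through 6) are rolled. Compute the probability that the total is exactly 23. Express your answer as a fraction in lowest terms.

There are 6^4 = 1296 equally likely outcomes.
The number of ordered 4-tuples from {1,…,6} summing to 23 is 4.
P(sum = 23) = 4/1296 = 1/324.

1/324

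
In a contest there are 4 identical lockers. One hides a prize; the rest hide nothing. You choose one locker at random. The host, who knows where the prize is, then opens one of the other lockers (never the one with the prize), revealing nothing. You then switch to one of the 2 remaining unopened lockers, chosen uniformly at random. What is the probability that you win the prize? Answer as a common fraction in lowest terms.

Your original locker holds the prize with probability 1/4, so the other 3 collectively hold it with probability 3/4.
The host can always find an empty locker to open, so this doesn't change that 3/4; it is now spread over the 2 remaining unopened lockers.
P(win by switching) = (3/4) · (1/2) = 3/8.

3/8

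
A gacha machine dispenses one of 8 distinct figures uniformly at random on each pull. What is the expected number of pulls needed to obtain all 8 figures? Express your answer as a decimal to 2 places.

21.74

After i distinct types are collected, each trial gives a new one with probability (8−i)/8, so the expected wait for the next new type is 8/(8−i).
E = 8/8 + 8/7 + 8/6 + 8/5 + 8/4 + 8/3 + 8/2 + 8/1 = 761/35 ≈ 21.74.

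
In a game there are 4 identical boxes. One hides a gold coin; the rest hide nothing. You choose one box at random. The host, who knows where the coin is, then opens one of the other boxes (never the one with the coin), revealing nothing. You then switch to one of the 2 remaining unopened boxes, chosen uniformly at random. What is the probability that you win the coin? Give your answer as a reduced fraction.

3/8

Your original box holds the coin with probability 1/4, so the other 3 collectively hold it with probability 3/4.
The host can always find an empty box to open, so this doesn't change that 3/4; it is now spread over the 2 remaining unopened boxes.
P(win by switching) = (3/4) · (1/2) = 3/8.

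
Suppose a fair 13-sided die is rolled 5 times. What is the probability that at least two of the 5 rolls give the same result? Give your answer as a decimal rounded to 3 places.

P(all 5 different) = 13/13 · 12/13 · ··· · 9/13 ≈ 0.416.
P(at least two equal) = 1 − 0.416 = 0.584.

0.584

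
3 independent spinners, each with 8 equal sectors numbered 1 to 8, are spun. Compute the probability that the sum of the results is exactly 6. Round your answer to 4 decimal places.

There are 8^3 = 512 equally likely outcomes.
The number of ordered 3-tuples from {1,…,8} summing to 6 is 10.
P(sum = 6) = 10/512 = 5/256 ≈ 0.0195.

0.0195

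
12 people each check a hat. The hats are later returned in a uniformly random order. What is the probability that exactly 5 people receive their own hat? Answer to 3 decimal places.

0.003

Choose which 5 of the 12 are fixed: C(12,5) = 792 ways.
The remaining 7 must have no fixed point: D(7) = 1854.
P = 792·1854/479001600 = 103/33600 ≈ 0.003.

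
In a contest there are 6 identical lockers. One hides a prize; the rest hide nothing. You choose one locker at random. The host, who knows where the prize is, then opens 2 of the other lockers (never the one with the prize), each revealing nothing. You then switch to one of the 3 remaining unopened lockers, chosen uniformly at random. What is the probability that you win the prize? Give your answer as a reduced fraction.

5/18

Your original locker holds the prize with probability 1/6, so the other 5 collectively hold it with probability 5/6.
The host can always find 2 empty lockers to open, so the reveals don't change that 5/6; it is now spread over the 3 remaining unopened lockers.
P(win by switching) = (5/6) · (1/3) = 5/18.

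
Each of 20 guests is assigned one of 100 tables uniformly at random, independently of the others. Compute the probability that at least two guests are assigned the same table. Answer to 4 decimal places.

It's easier to compute the probability that all 20 are distinct.
P(all distinct) = 100/100 · 99/100 · ··· · 81/100 ≈ 0.1304.
So the probability of at least one match is 1 − 0.1304 = 0.8696.

0.8696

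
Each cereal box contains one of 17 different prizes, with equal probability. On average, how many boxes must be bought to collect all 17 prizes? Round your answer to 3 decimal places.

58.472

After i distinct types are collected, each trial gives a new one with probability (17−i)/17, so the expected wait for the next new type is 17/(17−i).
E = 17/17 + 17/16 + 17/15 + 17/14 + 17/13 + 17/12 + 17/11 + 17/10 + 17/9 + 17/8 + 17/7 + 17/6 + 17/5 + 17/4 + 17/3 + 17/2 + 17/1 = 42142223/720720 ≈ 58.472.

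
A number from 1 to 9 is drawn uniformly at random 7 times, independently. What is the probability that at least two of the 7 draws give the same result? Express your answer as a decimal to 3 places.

P(all 7 different) = 9/9 · 8/9 · ··· · 3/9 ≈ 0.038.
P(at least two equal) = 1 − 0.038 = 0.962.

0.962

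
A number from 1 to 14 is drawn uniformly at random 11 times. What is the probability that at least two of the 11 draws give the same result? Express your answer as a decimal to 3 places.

0.996

P(all 11 different) = 14/14 · 13/14 · ··· · 4/14 ≈ 0.004.
P(at least two equal) = 1 − 0.004 = 0.996.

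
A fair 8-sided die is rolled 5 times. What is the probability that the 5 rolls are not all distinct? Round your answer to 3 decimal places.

0.795

P(all 5 different) = 8/8 · 7/8 · ··· · 4/8 ≈ 0.205.
P(at least two equal) = 1 − 0.205 = 0.795.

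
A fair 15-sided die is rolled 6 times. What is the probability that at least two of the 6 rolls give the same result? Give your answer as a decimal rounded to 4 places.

P(all 6 different) = 15/15 · 14/15 · ··· · 10/15 ≈ 0.3164.
P(at least two equal) = 1 − 0.3164 = 0.6836.

0.6836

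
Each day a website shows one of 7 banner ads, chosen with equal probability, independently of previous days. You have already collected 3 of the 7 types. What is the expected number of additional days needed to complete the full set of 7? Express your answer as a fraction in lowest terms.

175/12

Starting from 3 distinct types, each trial gives a new one with probability (7−i)/7 when i types are held, so the wait for the next new type is 7/(7−i).
E = 7/4 + 7/3 + 7/2 + 7/1 = 175/12.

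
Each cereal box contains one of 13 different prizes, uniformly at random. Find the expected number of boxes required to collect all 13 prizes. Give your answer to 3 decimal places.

41.342

After i distinct types are collected, each trial gives a new one with probability (13−i)/13, so the expected wait for the next new type is 13/(13−i).
E = 13/13 + 13/12 + 13/11 + 13/10 + 13/9 + 13/8 + 13/7 + 13/6 + 13/5 + 13/4 + 13/3 + 13/2 + 13/1 = 1145993/27720 ≈ 41.342.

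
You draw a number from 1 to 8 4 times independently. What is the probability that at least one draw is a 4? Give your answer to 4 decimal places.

0.4138

P(no draw is a 4) = (7/8)^4 ≈ 0.5862.
P(at least one) = 1 − 0.5862 = 0.4138.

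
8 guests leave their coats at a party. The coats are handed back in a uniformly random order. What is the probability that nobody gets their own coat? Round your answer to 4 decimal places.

This is the derangement probability: permutations of 8 with no fixed point.
D(8) = 8! · (1 − 1/1! + 1/2! − ··· + (−1)^8/8!) = 14833.
P = 14833/40320 = 2119/5760 ≈ 0.3679.

0.3679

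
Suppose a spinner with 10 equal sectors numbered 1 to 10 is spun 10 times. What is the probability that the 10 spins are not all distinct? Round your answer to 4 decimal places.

P(all 10 different) = 10/10 · 9/10 · ··· · 1/10 ≈ 0.0004.
P(at least two equal) = 1 − 0.0004 = 0.9996.

0.9996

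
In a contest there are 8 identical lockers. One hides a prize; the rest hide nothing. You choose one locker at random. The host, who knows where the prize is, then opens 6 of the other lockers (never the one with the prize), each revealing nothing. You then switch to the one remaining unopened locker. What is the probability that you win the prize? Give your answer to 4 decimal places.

0.8750

Your original locker holds the prize with probability 1/8, so the other 7 collectively hold it with probability 7/8.
The host can always find 6 empty lockers to open, so the reveals don't change that 7/8; it is now spread over the 1 remaining unopened locker.
P(win by switching) = (7/8) · (1/1) = 7/8 ≈ 0.8750.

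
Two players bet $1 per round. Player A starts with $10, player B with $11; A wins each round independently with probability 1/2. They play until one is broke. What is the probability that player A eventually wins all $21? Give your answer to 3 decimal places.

With a fair step, P(i) = ½P(i−1) + ½P(i+1) with P(0)=0, P(21)=1 has the linear solution P(i) = i/21.
P(10) = 10/21 ≈ 0.476.

0.476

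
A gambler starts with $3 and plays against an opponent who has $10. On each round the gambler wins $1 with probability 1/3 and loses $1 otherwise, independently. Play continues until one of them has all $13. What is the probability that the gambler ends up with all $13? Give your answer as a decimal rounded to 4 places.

0.0009

Let r = q/p = (2/3)/(1/3) = 2. The recurrence P(i) = p·P(i+1) + q·P(i−1) with P(0)=0, P(13)=1 gives P(i) = (1 − r^i)/(1 − r^13).
P(3) = (1 − (2)^3) / (1 − (2)^13) = 7/8191 ≈ 0.0009.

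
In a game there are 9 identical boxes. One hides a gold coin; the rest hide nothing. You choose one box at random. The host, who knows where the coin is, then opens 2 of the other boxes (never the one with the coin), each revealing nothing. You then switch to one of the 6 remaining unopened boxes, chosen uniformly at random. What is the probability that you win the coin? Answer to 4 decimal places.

0.1481

Your original box holds the coin with probability 1/9, so the other 8 collectively hold it with probability 8/9.
The host can always find 2 empty boxes to open, so the reveals don't change that 8/9; it is now spread over the 6 remaining unopened boxes.
P(win by switching) = (8/9) · (1/6) = 4/27 ≈ 0.1481.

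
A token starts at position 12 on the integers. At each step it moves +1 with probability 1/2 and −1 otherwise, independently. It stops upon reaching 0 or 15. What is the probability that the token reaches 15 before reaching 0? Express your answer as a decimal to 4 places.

With a fair step, P(i) = ½P(i−1) + ½P(i+1) with P(0)=0, P(15)=1 has the linear solution P(i) = i/15.
P(12) = 12/15 = 4/5 ≈ 0.8000.

0.8000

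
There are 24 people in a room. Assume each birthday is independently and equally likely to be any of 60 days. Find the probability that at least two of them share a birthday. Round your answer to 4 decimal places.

0.9953

It's easier to compute the probability that all 24 are distinct.
P(all distinct) = 60/60 · 59/60 · ··· · 37/60 ≈ 0.0047.
So the probability of at least one match is 1 − 0.0047 = 0.9953.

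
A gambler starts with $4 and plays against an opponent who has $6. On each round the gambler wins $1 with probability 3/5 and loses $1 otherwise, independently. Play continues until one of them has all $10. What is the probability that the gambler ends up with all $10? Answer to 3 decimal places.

0.817

Let r = q/p = (2/5)/(3/5) = 2/3. The recurrence P(i) = p·P(i+1) + q·P(i−1) with P(0)=0, P(10)=1 gives P(i) = (1 − r^i)/(1 − r^10).
P(4) = (1 − (2/3)^4) / (1 − (2/3)^10) = 9477/11605 ≈ 0.817.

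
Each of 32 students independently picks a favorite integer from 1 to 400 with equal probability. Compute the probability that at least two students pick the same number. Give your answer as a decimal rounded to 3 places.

0.720

It's easier to compute the probability that all 32 are distinct.
P(all distinct) = 400/400 · 399/400 · ··· · 369/400 ≈ 0.280.
So the probability of at least one match is 1 − 0.280 = 0.720.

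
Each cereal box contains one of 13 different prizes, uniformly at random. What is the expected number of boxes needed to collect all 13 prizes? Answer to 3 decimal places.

41.342

After i distinct types are collected, each trial gives a new one with probability (13−i)/13, so the expected wait for the next new type is 13/(13−i).
E = 13/13 + 13/12 + 13/11 + 13/10 + 13/9 + 13/8 + 13/7 + 13/6 + 13/5 + 13/4 + 13/3 + 13/2 + 13/1 = 1145993/27720 ≈ 41.342.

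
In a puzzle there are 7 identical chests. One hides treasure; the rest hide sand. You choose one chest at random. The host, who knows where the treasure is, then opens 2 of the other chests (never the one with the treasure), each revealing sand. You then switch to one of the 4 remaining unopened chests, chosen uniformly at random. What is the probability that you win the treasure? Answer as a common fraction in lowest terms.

3/14

Your original chest holds the treasure with probability 1/7, so the other 6 collectively hold it with probability 6/7.
The host can always find 2 empty chests to open, so the reveals don't change that 6/7; it is now spread over the 4 remaining unopened chests.
P(win by switching) = (6/7) · (1/4) = 3/14.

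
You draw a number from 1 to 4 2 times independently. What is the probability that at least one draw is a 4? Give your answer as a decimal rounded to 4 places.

0.4375

P(no draw is a 4) = (3/4)^2 ≈ 0.5625.
P(at least one) = 1 − 0.5625 = 0.4375.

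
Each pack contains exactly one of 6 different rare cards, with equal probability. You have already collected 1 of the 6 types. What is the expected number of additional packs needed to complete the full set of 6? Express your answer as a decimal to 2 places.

13.70

Starting from 1 distinct type, each trial gives a new one with probability (6−i)/6 when i types are held, so the wait for the next new type is 6/(6−i).
E = 6/5 + 6/4 + 6/3 + 6/2 + 6/1 = 137/10 ≈ 13.70.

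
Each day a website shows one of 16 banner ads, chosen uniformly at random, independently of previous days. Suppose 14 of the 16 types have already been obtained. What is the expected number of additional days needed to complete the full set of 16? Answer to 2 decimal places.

24.00

Starting from 14 distinct types, each trial gives a new one with probability (16−i)/16 when i types are held, so the wait for the next new type is 16/(16−i).
E = 16/2 + 16/1 = 24 ≈ 24.00.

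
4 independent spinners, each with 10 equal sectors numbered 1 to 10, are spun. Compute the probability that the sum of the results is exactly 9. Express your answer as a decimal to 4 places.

There are 10^4 = 10000 equally likely outcomes.
The number of ordered 4-tuples from {1,…,10} summing to 9 is 56.
P(sum = 9) = 56/10000 = 7/1250 ≈ 0.0056.

0.0056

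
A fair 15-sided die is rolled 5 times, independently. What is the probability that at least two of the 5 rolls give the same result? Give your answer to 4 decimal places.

0.5255

P(all 5 different) = 15/15 · 14/15 · ··· · 11/15 ≈ 0.4745.
P(at least two equal) = 1 − 0.4745 = 0.5255.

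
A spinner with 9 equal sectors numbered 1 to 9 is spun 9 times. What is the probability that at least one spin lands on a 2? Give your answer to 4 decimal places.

0.6536

P(no spin lands on a 2) = (8/9)^9 ≈ 0.3464.
P(at least one) = 1 − 0.3464 = 0.6536.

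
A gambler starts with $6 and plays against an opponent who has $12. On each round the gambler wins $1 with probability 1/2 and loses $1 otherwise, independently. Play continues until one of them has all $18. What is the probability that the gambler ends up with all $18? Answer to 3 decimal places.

With a fair step, P(i) = ½P(i−1) + ½P(i+1) with P(0)=0, P(18)=1 has the linear solution P(i) = i/18.
P(6) = 6/18 = 1/3 ≈ 0.333.

0.333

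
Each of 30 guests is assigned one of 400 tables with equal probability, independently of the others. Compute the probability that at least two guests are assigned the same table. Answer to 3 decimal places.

0.672

It's easier to compute the probability that all 30 are distinct.
P(all distinct) = 400/400 · 399/400 · ··· · 371/400 ≈ 0.328.
So the probability of at least one match is 1 − 0.328 = 0.672.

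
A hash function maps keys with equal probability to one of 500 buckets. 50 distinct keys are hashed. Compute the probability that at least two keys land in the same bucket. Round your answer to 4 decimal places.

0.9207

It's easier to compute the probability that all 50 are distinct.
P(all distinct) = 500/500 · 499/500 · ··· · 451/500 ≈ 0.0793.
So the probability of at least one match is 1 − 0.0793 = 0.9207.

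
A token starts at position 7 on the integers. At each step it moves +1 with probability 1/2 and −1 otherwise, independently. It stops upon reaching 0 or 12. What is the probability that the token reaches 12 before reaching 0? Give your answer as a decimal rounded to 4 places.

With a fair step, P(i) = ½P(i−1) + ½P(i+1) with P(0)=0, P(12)=1 has the linear solution P(i) = i/12.
P(7) = 7/12 ≈ 0.5833.

0.5833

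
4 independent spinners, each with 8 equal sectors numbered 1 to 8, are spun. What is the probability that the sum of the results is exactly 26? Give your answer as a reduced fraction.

There are 8^4 = 4096 equally likely outcomes.
The number of ordered 4-tuples from {1,…,8} summing to 26 is 84.
P(sum = 26) = 84/4096 = 21/1024.

21/1024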